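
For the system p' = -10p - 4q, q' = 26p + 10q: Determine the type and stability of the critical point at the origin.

center

A = [[-10,-4],[26,10]]; det(A-λI) = λ^2 + 4.
λ = 0 ± 2i: zero real part.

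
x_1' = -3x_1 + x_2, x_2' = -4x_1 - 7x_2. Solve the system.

x_1(t) = K_1e^(-5t) + K_2te^(-5t) + K_2e^(-5t), x_2(t) = -2K_1e^(-5t) - 2K_2te^(-5t) - K_2e^(-5t)

Coefficient matrix A = [[-3, 1], [-4, -7]].
Characteristic polynomial det(A - λI) = λ^2 + 10λ + 25 = 0.
Single eigenvalue λ = -5 with algebraic multiplicity 2.
Eigenvector v = (1,-2); generalized eigenvector w with (A-λI)w=v is (1,-1).
General solution: e^(-5t)[K_1·v + K_2·(t·v + w)].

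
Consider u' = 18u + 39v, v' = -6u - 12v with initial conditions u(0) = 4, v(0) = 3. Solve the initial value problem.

u(t) = 59e^(3t)sin(3t) + 4e^(3t)cos(3t), v(t) = -23e^(3t)sin(3t) + 3e^(3t)cos(3t)

Coefficient matrix A = [[18, 39], [-6, -12]].
Characteristic polynomial det(A - λI) = λ^2 - 6λ + 18 = 0.
Eigenvalues λ = 3 ± 3i (complex conjugate pair).
For λ=3+3i: an eigenvector is (-3,1) - i(-2,1) = (-3 + 2i, 1 - i).
A real fundamental pair from Re and Im of e^((3+3i)t)v: X_1 = e^(3t)(cos(3t)·(-3,1) + sin(3t)·(-2,1)), X_2 = e^(3t)(sin(3t)·(-3,1) - cos(3t)·(-2,1)).
General solution: c_1X_1 + c_2X_2.
Applying u(0)=4, v(0)=3 gives c_1=-10, c_2=-13.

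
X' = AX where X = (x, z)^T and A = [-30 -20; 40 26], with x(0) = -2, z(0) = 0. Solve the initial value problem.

Coefficient matrix A = [[-30, -20], [40, 26]].
Characteristic polynomial det(A - λI) = λ^2 + 4λ + 20 = 0.
Eigenvalues λ = -2 ± 4i (complex conjugate pair).
For λ=-2+4i: an eigenvector is (-2,3) - i(-1,1) = (-2 + i, 3 - i).
A real fundamental pair from Re and Im of e^((-2+4i)t)v: X_1 = e^(-2t)(cos(4t)·(-2,3) + sin(4t)·(-1,1)), X_2 = e^(-2t)(sin(4t)·(-2,3) - cos(4t)·(-1,1)).
General solution: K_1X_1 + K_2X_2.
Applying x(0)=-2, z(0)=0 gives K_1=-2, K_2=-6.

x(t) = 14e^(-2t)sin(4t) - 2e^(-2t)cos(4t), z(t) = -20e^(-2t)sin(4t)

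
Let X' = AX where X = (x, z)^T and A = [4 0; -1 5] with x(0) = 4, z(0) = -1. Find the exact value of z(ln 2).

A = [[4,0],[-1,5]]; eigenvalues λ = 4, 5.
Eigenvectors: (1,1) for λ=4, (0,-1) for λ=5.
From the initial condition, c_1 = 4, c_2 = 5.
z(ln 2) = (4)(2^4)(1) + (5)(2^5)(-1) = -96.

-96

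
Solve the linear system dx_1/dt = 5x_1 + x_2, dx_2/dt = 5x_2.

Coefficient matrix A = [[5, 1], [0, 5]].
Characteristic polynomial det(A - λI) = λ^2 - 10λ + 25 = 0.
Single eigenvalue λ = 5 with algebraic multiplicity 2.
Eigenvector v = (-1,0); generalized eigenvector w with (A-λI)w=v is (2,-1).
General solution: e^(5t)[C_1·v + C_2·(t·v + w)].

x_1(t) = -C_1e^(5t) - C_2te^(5t) + 2C_2e^(5t), x_2(t) = -C_2e^(5t)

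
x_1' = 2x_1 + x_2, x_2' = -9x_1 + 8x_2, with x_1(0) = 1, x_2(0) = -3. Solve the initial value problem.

Coefficient matrix A = [[2, 1], [-9, 8]].
Characteristic polynomial det(A - λI) = λ^2 - 10λ + 25 = 0.
Single eigenvalue λ = 5 with algebraic multiplicity 2.
Eigenvector v = (-1,-3); generalized eigenvector w with (A-λI)w=v is (1,2).
General solution: e^(5t)[C_1·v + C_2·(t·v + w)].
Applying x_1(0)=1, x_2(0)=-3 gives C_1=5, C_2=6.

x_1(t) = -6te^(5t) + e^(5t), x_2(t) = -18te^(5t) - 3e^(5t)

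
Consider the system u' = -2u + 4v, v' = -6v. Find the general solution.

Coefficient matrix A = [[-2, 4], [0, -6]].
Characteristic polynomial det(A - λI) = λ^2 + 8λ + 12 = 0.
Eigenvalues λ = -6, -2.
For λ=-6: (A-λI) row 1 is [4, 4], so an eigenvector is (-1, 1).
For λ=-2: (A-λI) row 1 is [0, 4], so an eigenvector is (1, 0).
General solution: c_1e^(-6t)(-1,1) + c_2e^(-2t)(1,0).

u(t) = -c_1e^(-6t) + c_2e^(-2t), v(t) = c_1e^(-6t)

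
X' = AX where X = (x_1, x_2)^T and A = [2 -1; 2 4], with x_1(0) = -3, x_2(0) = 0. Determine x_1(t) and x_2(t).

x_1(t) = 3e^(3t)sin(t) - 3e^(3t)cos(t), x_2(t) = -6e^(3t)sin(t)

Coefficient matrix A = [[2, -1], [2, 4]].
Characteristic polynomial det(A - λI) = λ^2 - 6λ + 10 = 0.
Eigenvalues λ = 3 ± i (complex conjugate pair).
For λ=3+i: an eigenvector is (0,1) - i(-1,1) = (0 + i, 1 - i).
A real fundamental pair from Re and Im of e^((3+i)t)v: X_1 = e^(3t)(cos(t)·(0,1) + sin(t)·(-1,1)), X_2 = e^(3t)(sin(t)·(0,1) - cos(t)·(-1,1)).
General solution: K_1X_1 + K_2X_2.
Applying x_1(0)=-3, x_2(0)=0 gives K_1=-3, K_2=-3.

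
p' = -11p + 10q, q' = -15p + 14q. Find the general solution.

p(t) = 2C_1e^(4t) + C_2e^(-t), q(t) = 3C_1e^(4t) + C_2e^(-t)

Coefficient matrix A = [[-11, 10], [-15, 14]].
Characteristic polynomial det(A - λI) = λ^2 - 3λ - 4 = 0.
Eigenvalues λ = 4, -1.
For λ=4: (A-λI) row 1 is [-15, 10], so an eigenvector is (2, 3).
For λ=-1: (A-λI) row 1 is [-10, 10], so an eigenvector is (1, 1).
General solution: C_1e^(4t)(2,3) + C_2e^(-t)(1,1).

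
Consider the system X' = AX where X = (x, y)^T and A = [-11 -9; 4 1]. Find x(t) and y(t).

x(t) = 3c_1e^(-5t) + 3c_2te^(-5t) + c_2e^(-5t), y(t) = -2c_1e^(-5t) - 2c_2te^(-5t) - c_2e^(-5t)

Coefficient matrix A = [[-11, -9], [4, 1]].
Characteristic polynomial det(A - λI) = λ^2 + 10λ + 25 = 0.
Single eigenvalue λ = -5 with algebraic multiplicity 2.
Eigenvector v = (3,-2); generalized eigenvector w with (A-λI)w=v is (1,-1).
General solution: e^(-5t)[c_1·v + c_2·(t·v + w)].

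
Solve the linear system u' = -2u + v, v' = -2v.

Coefficient matrix A = [[-2, 1], [0, -2]].
Characteristic polynomial det(A - λI) = λ^2 + 4λ + 4 = 0.
Single eigenvalue λ = -2 with algebraic multiplicity 2.
Eigenvector v = (-1,0); generalized eigenvector w with (A-λI)w=v is (-3,-1).
General solution: e^(-2t)[C_1·v + C_2·(t·v + w)].

u(t) = -C_1e^(-2t) - C_2te^(-2t) - 3C_2e^(-2t), v(t) = -C_2e^(-2t)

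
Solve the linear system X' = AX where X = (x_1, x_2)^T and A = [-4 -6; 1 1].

Coefficient matrix A = [[-4, -6], [1, 1]].
Characteristic polynomial det(A - λI) = λ^2 + 3λ + 2 = 0.
Eigenvalues λ = -2, -1.
For λ=-2: (A-λI) row 1 is [-2, -6], so an eigenvector is (3, -1).
For λ=-1: (A-λI) row 1 is [-3, -6], so an eigenvector is (-2, 1).
General solution: c_1e^(-2t)(3,-1) + c_2e^(-t)(-2,1).

x_1(t) = 3c_1e^(-2t) - 2c_2e^(-t), x_2(t) = -c_1e^(-2t) + c_2e^(-t)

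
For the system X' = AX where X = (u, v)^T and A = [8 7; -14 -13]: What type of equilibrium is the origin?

A = [[8,7],[-14,-13]]; det(A-λI) = λ^2 + 5λ - 6.
λ = -6, 1: opposite signs.

saddle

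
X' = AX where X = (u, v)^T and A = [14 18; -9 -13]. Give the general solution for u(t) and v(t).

u(t) = -2C_1e^(5t) + C_2e^(-4t), v(t) = C_1e^(5t) - C_2e^(-4t)

Coefficient matrix A = [[14, 18], [-9, -13]].
Characteristic polynomial det(A - λI) = λ^2 - λ - 20 = 0.
Eigenvalues λ = 5, -4.
For λ=5: (A-λI) row 1 is [9, 18], so an eigenvector is (-2, 1).
For λ=-4: (A-λI) row 1 is [18, 18], so an eigenvector is (1, -1).
General solution: C_1e^(5t)(-2,1) + C_2e^(-4t)(1,-1).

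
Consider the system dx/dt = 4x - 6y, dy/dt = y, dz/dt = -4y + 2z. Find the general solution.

Coefficient matrix A = [[4, -6, 0], [0, 1, 0], [0, -4, 2]].
det(A - λI) = 0 gives eigenvalues λ = 4, 1, 2.
For λ=4: eigenvector (1,0,0).
For λ=1: eigenvector (2,1,4).
For λ=2: eigenvector (0,0,1).
General solution: K_1e^(4t)(1,0,0) + K_2e^(t)(2,1,4) + K_3e^(2t)(0,0,1).

x(t) = K_1e^(4t) + 2K_2e^(t), y(t) = K_2e^(t), z(t) = 4K_2e^(t) + K_3e^(2t)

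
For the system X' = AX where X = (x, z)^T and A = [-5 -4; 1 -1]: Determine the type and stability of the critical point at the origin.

A = [[-5,-4],[1,-1]]; det(A-λI) = λ^2 + 6λ + 9.
repeated λ = -3 with a single eigenvector.

stable improper node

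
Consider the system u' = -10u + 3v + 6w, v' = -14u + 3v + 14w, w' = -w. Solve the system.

u(t) = c_1e^(-4t) + 3c_2e^(-t) + 3c_3e^(-3t), v(t) = 2c_1e^(-4t) + 7c_2e^(-t) + 7c_3e^(-3t), w(t) = c_2e^(-t)

Coefficient matrix A = [[-10, 3, 6], [-14, 3, 14], [0, 0, -1]].
det(A - λI) = 0 gives eigenvalues λ = -4, -1, -3.
For λ=-4: eigenvector (1,2,0).
For λ=-1: eigenvector (3,7,1).
For λ=-3: eigenvector (3,7,0).
General solution: c_1e^(-4t)(1,2,0) + c_2e^(-t)(3,7,1) + c_3e^(-3t)(3,7,0).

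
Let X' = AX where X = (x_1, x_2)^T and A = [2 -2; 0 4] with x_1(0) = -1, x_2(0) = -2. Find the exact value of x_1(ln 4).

464

A = [[2,-2],[0,4]]; eigenvalues λ = 2, 4.
Eigenvectors: (-1,0) for λ=2, (-1,1) for λ=4.
From the initial condition, c_1 = 3, c_2 = -2.
x_1(ln 4) = (3)(4^2)(-1) + (-2)(4^4)(-1) = 464.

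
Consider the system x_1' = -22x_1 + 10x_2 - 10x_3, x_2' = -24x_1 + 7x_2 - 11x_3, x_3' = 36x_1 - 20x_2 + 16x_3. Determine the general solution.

x_1(t) = 5K_1e^(2t) + 2K_3e^(3t), x_2(t) = 2K_1e^(2t) + K_2e^(-4t) + K_3e^(3t), x_3(t) = -10K_1e^(2t) + K_2e^(-4t) - 4K_3e^(3t)

Coefficient matrix A = [[-22, 10, -10], [-24, 7, -11], [36, -20, 16]].
det(A - λI) = 0 gives eigenvalues λ = 2, -4, 3.
For λ=2: eigenvector (5,2,-10).
For λ=-4: eigenvector (0,1,1).
For λ=3: eigenvector (2,1,-4).
General solution: K_1e^(2t)(5,2,-10) + K_2e^(-4t)(0,1,1) + K_3e^(3t)(2,1,-4).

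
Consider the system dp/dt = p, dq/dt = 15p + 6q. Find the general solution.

Coefficient matrix A = [[1, 0], [15, 6]].
Characteristic polynomial det(A - λI) = λ^2 - 7λ + 6 = 0.
Eigenvalues λ = 6, 1.
For λ=6: (A-λI) row 1 is [-5, 0], so an eigenvector is (0, -1).
For λ=1: (A-λI) row 2 is [15, 5], so an eigenvector is (1, -3).
General solution: C_1e^(6t)(0,-1) + C_2e^(t)(1,-3).

p(t) = C_2e^(t), q(t) = -C_1e^(6t) - 3C_2e^(t)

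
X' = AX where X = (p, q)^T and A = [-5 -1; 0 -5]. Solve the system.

p(t) = -K_1e^(-5t) - K_2te^(-5t) + K_2e^(-5t), q(t) = K_2e^(-5t)

Coefficient matrix A = [[-5, -1], [0, -5]].
Characteristic polynomial det(A - λI) = λ^2 + 10λ + 25 = 0.
Single eigenvalue λ = -5 with algebraic multiplicity 2.
Eigenvector v = (-1,0); generalized eigenvector w with (A-λI)w=v is (1,1).
General solution: e^(-5t)[K_1·v + K_2·(t·v + w)].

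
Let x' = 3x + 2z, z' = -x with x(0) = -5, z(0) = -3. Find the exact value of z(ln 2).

A = [[3,2],[-1,0]]; eigenvalues λ = 1, 2.
Eigenvectors: (1,-1) for λ=1, (2,-1) for λ=2.
From the initial condition, c_1 = 11, c_2 = -8.
z(ln 2) = (11)(2^1)(-1) + (-8)(2^2)(-1) = 10.

10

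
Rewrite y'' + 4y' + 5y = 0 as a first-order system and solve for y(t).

Let x_1 = y, x_2 = y'. Then x_1' = x_2 and x_2' = -5x_1 - 4x_2.
A = [[0,1],[-5,-4]]; det(A-λI) = λ^2 + 4λ + 5.
Eigenvalues λ = -2 ± i.

y(t) = c_1e^(-2t)cos(t) + c_2e^(-2t)sin(t)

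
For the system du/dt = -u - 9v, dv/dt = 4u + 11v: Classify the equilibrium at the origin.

A = [[-1,-9],[4,11]]; det(A-λI) = λ^2 - 10λ + 25.
repeated λ = 5 with a single eigenvector.

unstable improper node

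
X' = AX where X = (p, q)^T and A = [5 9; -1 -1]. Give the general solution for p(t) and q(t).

Coefficient matrix A = [[5, 9], [-1, -1]].
Characteristic polynomial det(A - λI) = λ^2 - 4λ + 4 = 0.
Single eigenvalue λ = 2 with algebraic multiplicity 2.
Eigenvector v = (3,-1); generalized eigenvector w with (A-λI)w=v is (-2,1).
General solution: e^(2t)[K_1·v + K_2·(t·v + w)].

p(t) = 3K_1e^(2t) + 3K_2te^(2t) - 2K_2e^(2t), q(t) = -K_1e^(2t) - K_2te^(2t) + K_2e^(2t)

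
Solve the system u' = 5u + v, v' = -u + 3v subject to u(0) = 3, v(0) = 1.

u(t) = 4te^(4t) + 3e^(4t), v(t) = -4te^(4t) + e^(4t)

Coefficient matrix A = [[5, 1], [-1, 3]].
Characteristic polynomial det(A - λI) = λ^2 - 8λ + 16 = 0.
Single eigenvalue λ = 4 with algebraic multiplicity 2.
Eigenvector v = (-1,1); generalized eigenvector w with (A-λI)w=v is (2,-3).
General solution: e^(4t)[c_1·v + c_2·(t·v + w)].
Applying u(0)=3, v(0)=1 gives c_1=-11, c_2=-4.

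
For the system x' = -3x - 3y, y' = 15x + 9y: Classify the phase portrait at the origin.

unstable spiral

A = [[-3,-3],[15,9]]; det(A-λI) = λ^2 - 6λ + 18.
λ = 3 ± 3i: positive real part.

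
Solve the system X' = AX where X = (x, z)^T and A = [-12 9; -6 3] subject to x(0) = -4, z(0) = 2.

x(t) = 14e^(-3t) - 18e^(-6t), z(t) = 14e^(-3t) - 12e^(-6t)

Coefficient matrix A = [[-12, 9], [-6, 3]].
Characteristic polynomial det(A - λI) = λ^2 + 9λ + 18 = 0.
Eigenvalues λ = -6, -3.
For λ=-6: (A-λI) row 1 is [-6, 9], so an eigenvector is (-3, -2).
For λ=-3: (A-λI) row 1 is [-9, 9], so an eigenvector is (1, 1).
General solution: c_1e^(-6t)(-3,-2) + c_2e^(-3t)(1,1).
Applying x(0)=-4, z(0)=2 gives c_1=6, c_2=14.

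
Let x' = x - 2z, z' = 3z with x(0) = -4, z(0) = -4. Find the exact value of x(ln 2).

16

A = [[1,-2],[0,3]]; eigenvalues λ = 1, 3.
Eigenvectors: (1,0) for λ=1, (1,-1) for λ=3.
From the initial condition, c_1 = -8, c_2 = 4.
x(ln 2) = (-8)(2^1)(1) + (4)(2^3)(1) = 16.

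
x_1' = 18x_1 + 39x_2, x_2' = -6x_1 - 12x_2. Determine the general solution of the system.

Coefficient matrix A = [[18, 39], [-6, -12]].
Characteristic polynomial det(A - λI) = λ^2 - 6λ + 18 = 0.
Eigenvalues λ = 3 ± 3i (complex conjugate pair).
For λ=3+3i: an eigenvector is (-3,1) - i(-2,1) = (-3 + 2i, 1 - i).
A real fundamental pair from Re and Im of e^((3+3i)t)v: X_1 = e^(3t)(cos(3t)·(-3,1) + sin(3t)·(-2,1)), X_2 = e^(3t)(sin(3t)·(-3,1) - cos(3t)·(-2,1)).
General solution: c_1X_1 + c_2X_2.

x_1(t) = -2c_1e^(3t)sin(3t) - 3c_1e^(3t)cos(3t) - 3c_2e^(3t)sin(3t) + 2c_2e^(3t)cos(3t), x_2(t) = c_1e^(3t)sin(3t) + c_1e^(3t)cos(3t) + c_2e^(3t)sin(3t) - c_2e^(3t)cos(3t)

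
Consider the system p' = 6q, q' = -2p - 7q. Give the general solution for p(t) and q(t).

Coefficient matrix A = [[0, 6], [-2, -7]].
Characteristic polynomial det(A - λI) = λ^2 + 7λ + 12 = 0.
Eigenvalues λ = -3, -4.
For λ=-3: (A-λI) row 1 is [3, 6], so an eigenvector is (-2, 1).
For λ=-4: (A-λI) row 1 is [4, 6], so an eigenvector is (3, -2).
General solution: C_1e^(-3t)(-2,1) + C_2e^(-4t)(3,-2).

p(t) = -2C_1e^(-3t) + 3C_2e^(-4t), q(t) = C_1e^(-3t) - 2C_2e^(-4t)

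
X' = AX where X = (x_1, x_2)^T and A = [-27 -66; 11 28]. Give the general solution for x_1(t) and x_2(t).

x_1(t) = 2c_1e^(6t) - 3c_2e^(-5t), x_2(t) = -c_1e^(6t) + c_2e^(-5t)

Coefficient matrix A = [[-27, -66], [11, 28]].
Characteristic polynomial det(A - λI) = λ^2 - λ - 30 = 0.
Eigenvalues λ = 6, -5.
For λ=6: (A-λI) row 1 is [-33, -66], so an eigenvector is (2, -1).
For λ=-5: (A-λI) row 1 is [-22, -66], so an eigenvector is (-3, 1).
General solution: c_1e^(6t)(2,-1) + c_2e^(-5t)(-3,1).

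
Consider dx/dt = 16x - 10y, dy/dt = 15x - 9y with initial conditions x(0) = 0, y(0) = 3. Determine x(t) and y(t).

Coefficient matrix A = [[16, -10], [15, -9]].
Characteristic polynomial det(A - λI) = λ^2 - 7λ + 6 = 0.
Eigenvalues λ = 1, 6.
For λ=1: (A-λI) row 1 is [15, -10], so an eigenvector is (2, 3).
For λ=6: (A-λI) row 1 is [10, -10], so an eigenvector is (1, 1).
General solution: C_1e^(t)(2,3) + C_2e^(6t)(1,1).
Applying x(0)=0, y(0)=3 gives C_1=3, C_2=-6.

x(t) = -6e^(6t) + 6e^(t), y(t) = -6e^(6t) + 9e^(t)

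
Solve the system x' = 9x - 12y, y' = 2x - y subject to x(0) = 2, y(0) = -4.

x(t) = 30e^(5t) - 28e^(3t), y(t) = 10e^(5t) - 14e^(3t)

Coefficient matrix A = [[9, -12], [2, -1]].
Characteristic polynomial det(A - λI) = λ^2 - 8λ + 15 = 0.
Eigenvalues λ = 3, 5.
For λ=3: (A-λI) row 1 is [6, -12], so an eigenvector is (-2, -1).
For λ=5: (A-λI) row 1 is [4, -12], so an eigenvector is (3, 1).
General solution: C_1e^(3t)(-2,-1) + C_2e^(5t)(3,1).
Applying x(0)=2, y(0)=-4 gives C_1=14, C_2=10.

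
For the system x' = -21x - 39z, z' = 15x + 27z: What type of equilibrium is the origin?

A = [[-21,-39],[15,27]]; det(A-λI) = λ^2 - 6λ + 18.
λ = 3 ± 3i: positive real part.

unstable spiral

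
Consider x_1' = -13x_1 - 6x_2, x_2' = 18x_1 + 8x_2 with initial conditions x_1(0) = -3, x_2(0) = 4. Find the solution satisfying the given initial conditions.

x_1(t) = e^(-t) - 4e^(-4t), x_2(t) = -2e^(-t) + 6e^(-4t)

Coefficient matrix A = [[-13, -6], [18, 8]].
Characteristic polynomial det(A - λI) = λ^2 + 5λ + 4 = 0.
Eigenvalues λ = -1, -4.
For λ=-1: (A-λI) row 1 is [-12, -6], so an eigenvector is (1, -2).
For λ=-4: (A-λI) row 1 is [-9, -6], so an eigenvector is (-2, 3).
General solution: c_1e^(-t)(1,-2) + c_2e^(-4t)(-2,3).
Applying x_1(0)=-3, x_2(0)=4 gives c_1=1, c_2=2.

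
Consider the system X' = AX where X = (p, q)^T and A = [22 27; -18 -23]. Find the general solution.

Coefficient matrix A = [[22, 27], [-18, -23]].
Characteristic polynomial det(A - λI) = λ^2 + λ - 20 = 0.
Eigenvalues λ = -5, 4.
For λ=-5: (A-λI) row 1 is [27, 27], so an eigenvector is (1, -1).
For λ=4: (A-λI) row 1 is [18, 27], so an eigenvector is (3, -2).
General solution: c_1e^(-5t)(1,-1) + c_2e^(4t)(3,-2).

p(t) = c_1e^(-5t) + 3c_2e^(4t), q(t) = -c_1e^(-5t) - 2c_2e^(4t)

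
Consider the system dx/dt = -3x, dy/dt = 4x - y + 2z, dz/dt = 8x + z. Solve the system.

x(t) = c_1e^(-3t), y(t) = c_2e^(t) + c_3e^(-t), z(t) = -2c_1e^(-3t) + c_2e^(t)

Coefficient matrix A = [[-3, 0, 0], [4, -1, 2], [8, 0, 1]].
det(A - λI) = 0 gives eigenvalues λ = -3, 1, -1.
For λ=-3: eigenvector (1,0,-2).
For λ=1: eigenvector (0,1,1).
For λ=-1: eigenvector (0,1,0).
General solution: c_1e^(-3t)(1,0,-2) + c_2e^(t)(0,1,1) + c_3e^(-t)(0,1,0).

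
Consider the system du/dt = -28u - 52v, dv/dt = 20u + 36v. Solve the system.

u(t) = -3C_1e^(4t)sin(4t) + 2C_1e^(4t)cos(4t) + 2C_2e^(4t)sin(4t) + 3C_2e^(4t)cos(4t), v(t) = 2C_1e^(4t)sin(4t) - C_1e^(4t)cos(4t) - C_2e^(4t)sin(4t) - 2C_2e^(4t)cos(4t)

Coefficient matrix A = [[-28, -52], [20, 36]].
Characteristic polynomial det(A - λI) = λ^2 - 8λ + 32 = 0.
Eigenvalues λ = 4 ± 4i (complex conjugate pair).
For λ=4+4i: an eigenvector is (2,-1) - i(-3,2) = (2 + 3i, -1 - 2i).
A real fundamental pair from Re and Im of e^((4+4i)t)v: X_1 = e^(4t)(cos(4t)·(2,-1) + sin(4t)·(-3,2)), X_2 = e^(4t)(sin(4t)·(2,-1) - cos(4t)·(-3,2)).
General solution: C_1X_1 + C_2X_2.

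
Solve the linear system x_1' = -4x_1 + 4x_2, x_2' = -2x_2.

x_1(t) = -2c_1e^(-2t) - c_2e^(-4t), x_2(t) = -c_1e^(-2t)

Coefficient matrix A = [[-4, 4], [0, -2]].
Characteristic polynomial det(A - λI) = λ^2 + 6λ + 8 = 0.
Eigenvalues λ = -2, -4.
For λ=-2: (A-λI) row 1 is [-2, 4], so an eigenvector is (-2, -1).
For λ=-4: (A-λI) row 1 is [0, 4], so an eigenvector is (-1, 0).
General solution: c_1e^(-2t)(-2,-1) + c_2e^(-4t)(-1,0).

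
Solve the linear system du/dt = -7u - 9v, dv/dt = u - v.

Coefficient matrix A = [[-7, -9], [1, -1]].
Characteristic polynomial det(A - λI) = λ^2 + 8λ + 16 = 0.
Single eigenvalue λ = -4 with algebraic multiplicity 2.
Eigenvector v = (-3,1); generalized eigenvector w with (A-λI)w=v is (-2,1).
General solution: e^(-4t)[C_1·v + C_2·(t·v + w)].

u(t) = -3C_1e^(-4t) - 3C_2te^(-4t) - 2C_2e^(-4t), v(t) = C_1e^(-4t) + C_2te^(-4t) + C_2e^(-4t)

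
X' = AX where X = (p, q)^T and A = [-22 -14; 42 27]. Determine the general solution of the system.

Coefficient matrix A = [[-22, -14], [42, 27]].
Characteristic polynomial det(A - λI) = λ^2 - 5λ - 6 = 0.
Eigenvalues λ = 6, -1.
For λ=6: (A-λI) row 1 is [-28, -14], so an eigenvector is (1, -2).
For λ=-1: (A-λI) row 1 is [-21, -14], so an eigenvector is (-2, 3).
General solution: C_1e^(6t)(1,-2) + C_2e^(-t)(-2,3).

p(t) = C_1e^(6t) - 2C_2e^(-t), q(t) = -2C_1e^(6t) + 3C_2e^(-t)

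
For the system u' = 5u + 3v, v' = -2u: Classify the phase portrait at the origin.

A = [[5,3],[-2,0]]; det(A-λI) = λ^2 - 5λ + 6.
λ = 2, 3: both positive.

unstable node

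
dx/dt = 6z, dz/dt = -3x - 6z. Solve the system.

x(t) = K_1e^(-3t)sin(3t) + K_1e^(-3t)cos(3t) + K_2e^(-3t)sin(3t) - K_2e^(-3t)cos(3t), z(t) = -K_1e^(-3t)sin(3t) + K_2e^(-3t)cos(3t)

Coefficient matrix A = [[0, 6], [-3, -6]].
Characteristic polynomial det(A - λI) = λ^2 + 6λ + 18 = 0.
Eigenvalues λ = -3 ± 3i (complex conjugate pair).
For λ=-3+3i: an eigenvector is (1,0) - i(1,-1) = (1 - i, 0 + i).
A real fundamental pair from Re and Im of e^((-3+3i)t)v: X_1 = e^(-3t)(cos(3t)·(1,0) + sin(3t)·(1,-1)), X_2 = e^(-3t)(sin(3t)·(1,0) - cos(3t)·(1,-1)).
General solution: K_1X_1 + K_2X_2.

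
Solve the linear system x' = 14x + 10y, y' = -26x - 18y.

x(t) = 2C_1e^(-2t)sin(2t) - C_1e^(-2t)cos(2t) - C_2e^(-2t)sin(2t) - 2C_2e^(-2t)cos(2t), y(t) = -3C_1e^(-2t)sin(2t) + 2C_1e^(-2t)cos(2t) + 2C_2e^(-2t)sin(2t) + 3C_2e^(-2t)cos(2t)

Coefficient matrix A = [[14, 10], [-26, -18]].
Characteristic polynomial det(A - λI) = λ^2 + 4λ + 8 = 0.
Eigenvalues λ = -2 ± 2i (complex conjugate pair).
For λ=-2+2i: an eigenvector is (-1,2) - i(2,-3) = (-1 - 2i, 2 + 3i).
A real fundamental pair from Re and Im of e^((-2+2i)t)v: X_1 = e^(-2t)(cos(2t)·(-1,2) + sin(2t)·(2,-3)), X_2 = e^(-2t)(sin(2t)·(-1,2) - cos(2t)·(2,-3)).
General solution: C_1X_1 + C_2X_2.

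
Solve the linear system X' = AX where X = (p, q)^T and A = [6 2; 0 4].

Coefficient matrix A = [[6, 2], [0, 4]].
Characteristic polynomial det(A - λI) = λ^2 - 10λ + 24 = 0.
Eigenvalues λ = 6, 4.
For λ=6: (A-λI) row 1 is [0, 2], so an eigenvector is (-1, 0).
For λ=4: (A-λI) row 1 is [2, 2], so an eigenvector is (-1, 1).
General solution: c_1e^(6t)(-1,0) + c_2e^(4t)(-1,1).

p(t) = -c_1e^(6t) - c_2e^(4t), q(t) = c_2e^(4t)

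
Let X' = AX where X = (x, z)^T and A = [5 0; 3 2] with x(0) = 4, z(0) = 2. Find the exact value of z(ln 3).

A = [[5,0],[3,2]]; eigenvalues λ = 2, 5.
Eigenvectors: (0,-1) for λ=2, (1,1) for λ=5.
From the initial condition, c_1 = 2, c_2 = 4.
z(ln 3) = (2)(3^2)(-1) + (4)(3^5)(1) = 954.

954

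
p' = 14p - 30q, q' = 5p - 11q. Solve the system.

p(t) = -3K_1e^(4t) - 2K_2e^(-t), q(t) = -K_1e^(4t) - K_2e^(-t)

Coefficient matrix A = [[14, -30], [5, -11]].
Characteristic polynomial det(A - λI) = λ^2 - 3λ - 4 = 0.
Eigenvalues λ = 4, -1.
For λ=4: (A-λI) row 1 is [10, -30], so an eigenvector is (-3, -1).
For λ=-1: (A-λI) row 1 is [15, -30], so an eigenvector is (-2, -1).
General solution: K_1e^(4t)(-3,-1) + K_2e^(-t)(-2,-1).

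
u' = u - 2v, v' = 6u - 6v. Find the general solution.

Coefficient matrix A = [[1, -2], [6, -6]].
Characteristic polynomial det(A - λI) = λ^2 + 5λ + 6 = 0.
Eigenvalues λ = -3, -2.
For λ=-3: (A-λI) row 1 is [4, -2], so an eigenvector is (1, 2).
For λ=-2: (A-λI) row 1 is [3, -2], so an eigenvector is (2, 3).
General solution: c_1e^(-3t)(1,2) + c_2e^(-2t)(2,3).

u(t) = c_1e^(-3t) + 2c_2e^(-2t), v(t) = 2c_1e^(-3t) + 3c_2e^(-2t)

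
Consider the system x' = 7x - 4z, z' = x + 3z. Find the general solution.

Coefficient matrix A = [[7, -4], [1, 3]].
Characteristic polynomial det(A - λI) = λ^2 - 10λ + 25 = 0.
Single eigenvalue λ = 5 with algebraic multiplicity 2.
Eigenvector v = (-2,-1); generalized eigenvector w with (A-λI)w=v is (-3,-1).
General solution: e^(5t)[c_1·v + c_2·(t·v + w)].

x(t) = -2c_1e^(5t) - 2c_2te^(5t) - 3c_2e^(5t), z(t) = -c_1e^(5t) - c_2te^(5t) - c_2e^(5t)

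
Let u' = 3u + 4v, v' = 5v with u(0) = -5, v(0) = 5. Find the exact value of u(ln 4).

9280

A = [[3,4],[0,5]]; eigenvalues λ = 3, 5.
Eigenvectors: (-1,0) for λ=3, (2,1) for λ=5.
From the initial condition, c_1 = 15, c_2 = 5.
u(ln 4) = (15)(4^3)(-1) + (5)(4^5)(2) = 9280.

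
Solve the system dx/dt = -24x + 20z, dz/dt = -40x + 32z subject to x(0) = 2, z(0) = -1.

x(t) = -19e^(4t)sin(4t) + 2e^(4t)cos(4t), z(t) = -27e^(4t)sin(4t) - e^(4t)cos(4t)

Coefficient matrix A = [[-24, 20], [-40, 32]].
Characteristic polynomial det(A - λI) = λ^2 - 8λ + 32 = 0.
Eigenvalues λ = 4 ± 4i (complex conjugate pair).
For λ=4+4i: an eigenvector is (-1,-1) - i(2,3) = (-1 - 2i, -1 - 3i).
A real fundamental pair from Re and Im of e^((4+4i)t)v: X_1 = e^(4t)(cos(4t)·(-1,-1) + sin(4t)·(2,3)), X_2 = e^(4t)(sin(4t)·(-1,-1) - cos(4t)·(2,3)).
General solution: C_1X_1 + C_2X_2.
Applying x(0)=2, z(0)=-1 gives C_1=-8, C_2=3.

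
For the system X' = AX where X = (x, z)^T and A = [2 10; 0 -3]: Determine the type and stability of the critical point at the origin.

A = [[2,10],[0,-3]]; det(A-λI) = λ^2 + λ - 6.
λ = 2, -3: opposite signs.

saddle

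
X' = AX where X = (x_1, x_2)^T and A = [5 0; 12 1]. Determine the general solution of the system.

x_1(t) = -c_2e^(5t), x_2(t) = -c_1e^(t) - 3c_2e^(5t)

Coefficient matrix A = [[5, 0], [12, 1]].
Characteristic polynomial det(A - λI) = λ^2 - 6λ + 5 = 0.
Eigenvalues λ = 1, 5.
For λ=1: (A-λI) row 1 is [4, 0], so an eigenvector is (0, -1).
For λ=5: (A-λI) row 2 is [12, -4], so an eigenvector is (-1, -3).
General solution: c_1e^(t)(0,-1) + c_2e^(5t)(-1,-3).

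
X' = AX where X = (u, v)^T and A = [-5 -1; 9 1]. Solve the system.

u(t) = K_1e^(-2t) + K_2te^(-2t) - K_2e^(-2t), v(t) = -3K_1e^(-2t) - 3K_2te^(-2t) + 2K_2e^(-2t)

Coefficient matrix A = [[-5, -1], [9, 1]].
Characteristic polynomial det(A - λI) = λ^2 + 4λ + 4 = 0.
Single eigenvalue λ = -2 with algebraic multiplicity 2.
Eigenvector v = (1,-3); generalized eigenvector w with (A-λI)w=v is (-1,2).
General solution: e^(-2t)[K_1·v + K_2·(t·v + w)].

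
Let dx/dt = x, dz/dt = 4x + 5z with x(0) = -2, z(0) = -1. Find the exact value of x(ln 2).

A = [[1,0],[4,5]]; eigenvalues λ = 1, 5.
Eigenvectors: (1,-1) for λ=1, (0,-1) for λ=5.
From the initial condition, c_1 = -2, c_2 = 3.
x(ln 2) = (-2)(2^1)(1) + (3)(2^5)(0) = -4.

-4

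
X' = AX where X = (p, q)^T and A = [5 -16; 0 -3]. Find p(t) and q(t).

p(t) = -2C_1e^(-3t) - C_2e^(5t), q(t) = -C_1e^(-3t)

Coefficient matrix A = [[5, -16], [0, -3]].
Characteristic polynomial det(A - λI) = λ^2 - 2λ - 15 = 0.
Eigenvalues λ = -3, 5.
For λ=-3: (A-λI) row 1 is [8, -16], so an eigenvector is (-2, -1).
For λ=5: (A-λI) row 1 is [0, -16], so an eigenvector is (-1, 0).
General solution: C_1e^(-3t)(-2,-1) + C_2e^(5t)(-1,0).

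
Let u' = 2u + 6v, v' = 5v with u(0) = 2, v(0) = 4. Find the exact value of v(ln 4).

4096

A = [[2,6],[0,5]]; eigenvalues λ = 5, 2.
Eigenvectors: (-2,-1) for λ=5, (-1,0) for λ=2.
From the initial condition, c_1 = -4, c_2 = 6.
v(ln 4) = (-4)(4^5)(-1) + (6)(4^2)(0) = 4096.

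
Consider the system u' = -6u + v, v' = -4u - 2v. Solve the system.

u(t) = c_1e^(-4t) + c_2te^(-4t) - 2c_2e^(-4t), v(t) = 2c_1e^(-4t) + 2c_2te^(-4t) - 3c_2e^(-4t)

Coefficient matrix A = [[-6, 1], [-4, -2]].
Characteristic polynomial det(A - λI) = λ^2 + 8λ + 16 = 0.
Single eigenvalue λ = -4 with algebraic multiplicity 2.
Eigenvector v = (1,2); generalized eigenvector w with (A-λI)w=v is (-2,-3).
General solution: e^(-4t)[c_1·v + c_2·(t·v + w)].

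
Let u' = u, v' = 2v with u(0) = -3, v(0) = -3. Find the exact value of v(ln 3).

A = [[1,0],[0,2]]; eigenvalues λ = 2, 1.
Eigenvectors: (0,1) for λ=2, (-1,0) for λ=1.
From the initial condition, c_1 = -3, c_2 = 3.
v(ln 3) = (-3)(3^2)(1) + (3)(3^1)(0) = -27.

-27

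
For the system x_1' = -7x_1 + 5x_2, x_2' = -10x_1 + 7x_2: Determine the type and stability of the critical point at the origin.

A = [[-7,5],[-10,7]]; det(A-λI) = λ^2 + 1.
λ = 0 ± i: zero real part.

center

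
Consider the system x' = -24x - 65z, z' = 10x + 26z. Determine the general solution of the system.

x(t) = 3C_1e^(t)sin(5t) + 2C_1e^(t)cos(5t) + 2C_2e^(t)sin(5t) - 3C_2e^(t)cos(5t), z(t) = -C_1e^(t)sin(5t) - C_1e^(t)cos(5t) - C_2e^(t)sin(5t) + C_2e^(t)cos(5t)

Coefficient matrix A = [[-24, -65], [10, 26]].
Characteristic polynomial det(A - λI) = λ^2 - 2λ + 26 = 0.
Eigenvalues λ = 1 ± 5i (complex conjugate pair).
For λ=1+5i: an eigenvector is (2,-1) - i(3,-1) = (2 - 3i, -1 + i).
A real fundamental pair from Re and Im of e^((1+5i)t)v: X_1 = e^(t)(cos(5t)·(2,-1) + sin(5t)·(3,-1)), X_2 = e^(t)(sin(5t)·(2,-1) - cos(5t)·(3,-1)).
General solution: C_1X_1 + C_2X_2.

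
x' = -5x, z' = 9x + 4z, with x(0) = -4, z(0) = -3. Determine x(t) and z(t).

Coefficient matrix A = [[-5, 0], [9, 4]].
Characteristic polynomial det(A - λI) = λ^2 + λ - 20 = 0.
Eigenvalues λ = -5, 4.
For λ=-5: (A-λI) row 2 is [9, 9], so an eigenvector is (1, -1).
For λ=4: (A-λI) row 1 is [-9, 0], so an eigenvector is (0, -1).
General solution: c_1e^(-5t)(1,-1) + c_2e^(4t)(0,-1).
Applying x(0)=-4, z(0)=-3 gives c_1=-4, c_2=7.

x(t) = -4e^(-5t), z(t) = -7e^(4t) + 4e^(-5t)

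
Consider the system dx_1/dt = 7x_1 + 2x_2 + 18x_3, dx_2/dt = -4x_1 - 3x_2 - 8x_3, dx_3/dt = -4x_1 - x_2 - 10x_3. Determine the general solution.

Coefficient matrix A = [[7, 2, 18], [-4, -3, -8], [-4, -1, -10]].
det(A - λI) = 0 gives eigenvalues λ = -1, -3, -2.
For λ=-1: eigenvector (5,-2,-2).
For λ=-3: eigenvector (-2,1,1).
For λ=-2: eigenvector (-2,0,1).
General solution: K_1e^(-t)(5,-2,-2) + K_2e^(-3t)(-2,1,1) + K_3e^(-2t)(-2,0,1).

x_1(t) = 5K_1e^(-t) - 2K_2e^(-3t) - 2K_3e^(-2t), x_2(t) = -2K_1e^(-t) + K_2e^(-3t), x_3(t) = -2K_1e^(-t) + K_2e^(-3t) + K_3e^(-2t)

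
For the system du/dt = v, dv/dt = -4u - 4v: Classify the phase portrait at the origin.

A = [[0,1],[-4,-4]]; det(A-λI) = λ^2 + 4λ + 4.
repeated λ = -2 with a single eigenvector.

stable improper node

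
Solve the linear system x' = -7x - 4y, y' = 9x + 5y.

x(t) = -2K_1e^(-t) - 2K_2te^(-t) - K_2e^(-t), y(t) = 3K_1e^(-t) + 3K_2te^(-t) + 2K_2e^(-t)

Coefficient matrix A = [[-7, -4], [9, 5]].
Characteristic polynomial det(A - λI) = λ^2 + 2λ + 1 = 0.
Single eigenvalue λ = -1 with algebraic multiplicity 2.
Eigenvector v = (-2,3); generalized eigenvector w with (A-λI)w=v is (-1,2).
General solution: e^(-t)[K_1·v + K_2·(t·v + w)].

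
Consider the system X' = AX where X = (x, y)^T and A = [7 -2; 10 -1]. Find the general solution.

x(t) = -C_1e^(3t)sin(2t) + C_2e^(3t)cos(2t), y(t) = -2C_1e^(3t)sin(2t) + C_1e^(3t)cos(2t) + C_2e^(3t)sin(2t) + 2C_2e^(3t)cos(2t)

Coefficient matrix A = [[7, -2], [10, -1]].
Characteristic polynomial det(A - λI) = λ^2 - 6λ + 13 = 0.
Eigenvalues λ = 3 ± 2i (complex conjugate pair).
For λ=3+2i: an eigenvector is (0,1) - i(-1,-2) = (0 + i, 1 + 2i).
A real fundamental pair from Re and Im of e^((3+2i)t)v: X_1 = e^(3t)(cos(2t)·(0,1) + sin(2t)·(-1,-2)), X_2 = e^(3t)(sin(2t)·(0,1) - cos(2t)·(-1,-2)).
General solution: C_1X_1 + C_2X_2.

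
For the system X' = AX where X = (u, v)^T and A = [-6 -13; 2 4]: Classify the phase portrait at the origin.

stable spiral

A = [[-6,-13],[2,4]]; det(A-λI) = λ^2 + 2λ + 2.
λ = -1 ± i: negative real part.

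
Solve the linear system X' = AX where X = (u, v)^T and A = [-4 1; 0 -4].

Coefficient matrix A = [[-4, 1], [0, -4]].
Characteristic polynomial det(A - λI) = λ^2 + 8λ + 16 = 0.
Single eigenvalue λ = -4 with algebraic multiplicity 2.
Eigenvector v = (1,0); generalized eigenvector w with (A-λI)w=v is (3,1).
General solution: e^(-4t)[C_1·v + C_2·(t·v + w)].

u(t) = C_1e^(-4t) + C_2te^(-4t) + 3C_2e^(-4t), v(t) = C_2e^(-4t)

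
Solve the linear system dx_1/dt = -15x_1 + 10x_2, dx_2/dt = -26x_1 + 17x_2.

Coefficient matrix A = [[-15, 10], [-26, 17]].
Characteristic polynomial det(A - λI) = λ^2 - 2λ + 5 = 0.
Eigenvalues λ = 1 ± 2i (complex conjugate pair).
For λ=1+2i: an eigenvector is (2,3) - i(-1,-2) = (2 + i, 3 + 2i).
A real fundamental pair from Re and Im of e^((1+2i)t)v: X_1 = e^(t)(cos(2t)·(2,3) + sin(2t)·(-1,-2)), X_2 = e^(t)(sin(2t)·(2,3) - cos(2t)·(-1,-2)).
General solution: c_1X_1 + c_2X_2.

x_1(t) = -c_1e^(t)sin(2t) + 2c_1e^(t)cos(2t) + 2c_2e^(t)sin(2t) + c_2e^(t)cos(2t), x_2(t) = -2c_1e^(t)sin(2t) + 3c_1e^(t)cos(2t) + 3c_2e^(t)sin(2t) + 2c_2e^(t)cos(2t)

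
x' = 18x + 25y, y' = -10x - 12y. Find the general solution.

x(t) = -2K_1e^(3t)sin(5t) + K_1e^(3t)cos(5t) + K_2e^(3t)sin(5t) + 2K_2e^(3t)cos(5t), y(t) = K_1e^(3t)sin(5t) - K_1e^(3t)cos(5t) - K_2e^(3t)sin(5t) - K_2e^(3t)cos(5t)

Coefficient matrix A = [[18, 25], [-10, -12]].
Characteristic polynomial det(A - λI) = λ^2 - 6λ + 34 = 0.
Eigenvalues λ = 3 ± 5i (complex conjugate pair).
For λ=3+5i: an eigenvector is (1,-1) - i(-2,1) = (1 + 2i, -1 - i).
A real fundamental pair from Re and Im of e^((3+5i)t)v: X_1 = e^(3t)(cos(5t)·(1,-1) + sin(5t)·(-2,1)), X_2 = e^(3t)(sin(5t)·(1,-1) - cos(5t)·(-2,1)).
General solution: K_1X_1 + K_2X_2.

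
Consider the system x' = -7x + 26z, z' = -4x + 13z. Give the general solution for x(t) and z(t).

x(t) = -2C_1e^(3t)sin(2t) + 3C_1e^(3t)cos(2t) + 3C_2e^(3t)sin(2t) + 2C_2e^(3t)cos(2t), z(t) = -C_1e^(3t)sin(2t) + C_1e^(3t)cos(2t) + C_2e^(3t)sin(2t) + C_2e^(3t)cos(2t)

Coefficient matrix A = [[-7, 26], [-4, 13]].
Characteristic polynomial det(A - λI) = λ^2 - 6λ + 13 = 0.
Eigenvalues λ = 3 ± 2i (complex conjugate pair).
For λ=3+2i: an eigenvector is (3,1) - i(-2,-1) = (3 + 2i, 1 + i).
A real fundamental pair from Re and Im of e^((3+2i)t)v: X_1 = e^(3t)(cos(2t)·(3,1) + sin(2t)·(-2,-1)), X_2 = e^(3t)(sin(2t)·(3,1) - cos(2t)·(-2,-1)).
General solution: C_1X_1 + C_2X_2.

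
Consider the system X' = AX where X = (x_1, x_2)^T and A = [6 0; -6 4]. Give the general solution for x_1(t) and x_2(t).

x_1(t) = -C_2e^(6t), x_2(t) = C_1e^(4t) + 3C_2e^(6t)

Coefficient matrix A = [[6, 0], [-6, 4]].
Characteristic polynomial det(A - λI) = λ^2 - 10λ + 24 = 0.
Eigenvalues λ = 4, 6.
For λ=4: (A-λI) row 1 is [2, 0], so an eigenvector is (0, 1).
For λ=6: (A-λI) row 2 is [-6, -2], so an eigenvector is (-1, 3).
General solution: C_1e^(4t)(0,1) + C_2e^(6t)(-1,3).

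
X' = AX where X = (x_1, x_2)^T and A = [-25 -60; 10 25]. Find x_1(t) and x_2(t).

Coefficient matrix A = [[-25, -60], [10, 25]].
Characteristic polynomial det(A - λI) = λ^2 - 25 = 0.
Eigenvalues λ = 5, -5.
For λ=5: (A-λI) row 1 is [-30, -60], so an eigenvector is (-2, 1).
For λ=-5: (A-λI) row 1 is [-20, -60], so an eigenvector is (-3, 1).
General solution: c_1e^(5t)(-2,1) + c_2e^(-5t)(-3,1).

x_1(t) = -2c_1e^(5t) - 3c_2e^(-5t), x_2(t) = c_1e^(5t) + c_2e^(-5t)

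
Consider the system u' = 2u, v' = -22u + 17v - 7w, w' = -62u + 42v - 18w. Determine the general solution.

Coefficient matrix A = [[2, 0, 0], [-22, 17, -7], [-62, 42, -18]].
det(A - λI) = 0 gives eigenvalues λ = -4, 3, 2.
For λ=-4: eigenvector (0,1,3).
For λ=3: eigenvector (0,1,2).
For λ=2: eigenvector (1,1,-1).
General solution: C_1e^(-4t)(0,1,3) + C_2e^(3t)(0,1,2) + C_3e^(2t)(1,1,-1).

u(t) = C_3e^(2t), v(t) = C_1e^(-4t) + C_2e^(3t) + C_3e^(2t), w(t) = 3C_1e^(-4t) + 2C_2e^(3t) - C_3e^(2t)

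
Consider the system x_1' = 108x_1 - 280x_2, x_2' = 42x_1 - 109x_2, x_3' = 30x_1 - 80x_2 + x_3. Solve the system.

Coefficient matrix A = [[108, -280, 0], [42, -109, 0], [30, -80, 1]].
det(A - λI) = 0 gives eigenvalues λ = -4, 3, 1.
For λ=-4: eigenvector (5,2,2).
For λ=3: eigenvector (-8,-3,0).
For λ=1: eigenvector (0,0,1).
General solution: K_1e^(-4t)(5,2,2) + K_2e^(3t)(-8,-3,0) + K_3e^(t)(0,0,1).

x_1(t) = 5K_1e^(-4t) - 8K_2e^(3t), x_2(t) = 2K_1e^(-4t) - 3K_2e^(3t), x_3(t) = 2K_1e^(-4t) + K_3e^(t)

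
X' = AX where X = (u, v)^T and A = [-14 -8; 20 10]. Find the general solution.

u(t) = -C_1e^(-2t)sin(4t) - C_1e^(-2t)cos(4t) - C_2e^(-2t)sin(4t) + C_2e^(-2t)cos(4t), v(t) = C_1e^(-2t)sin(4t) + 2C_1e^(-2t)cos(4t) + 2C_2e^(-2t)sin(4t) - C_2e^(-2t)cos(4t)

Coefficient matrix A = [[-14, -8], [20, 10]].
Characteristic polynomial det(A - λI) = λ^2 + 4λ + 20 = 0.
Eigenvalues λ = -2 ± 4i (complex conjugate pair).
For λ=-2+4i: an eigenvector is (-1,2) - i(-1,1) = (-1 + i, 2 - i).
A real fundamental pair from Re and Im of e^((-2+4i)t)v: X_1 = e^(-2t)(cos(4t)·(-1,2) + sin(4t)·(-1,1)), X_2 = e^(-2t)(sin(4t)·(-1,2) - cos(4t)·(-1,1)).
General solution: C_1X_1 + C_2X_2.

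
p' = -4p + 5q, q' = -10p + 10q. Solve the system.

p(t) = 2K_1e^(3t)sin(t) - K_1e^(3t)cos(t) - K_2e^(3t)sin(t) - 2K_2e^(3t)cos(t), q(t) = 3K_1e^(3t)sin(t) - K_1e^(3t)cos(t) - K_2e^(3t)sin(t) - 3K_2e^(3t)cos(t)

Coefficient matrix A = [[-4, 5], [-10, 10]].
Characteristic polynomial det(A - λI) = λ^2 - 6λ + 10 = 0.
Eigenvalues λ = 3 ± i (complex conjugate pair).
For λ=3+i: an eigenvector is (-1,-1) - i(2,3) = (-1 - 2i, -1 - 3i).
A real fundamental pair from Re and Im of e^((3+i)t)v: X_1 = e^(3t)(cos(t)·(-1,-1) + sin(t)·(2,3)), X_2 = e^(3t)(sin(t)·(-1,-1) - cos(t)·(2,3)).
General solution: K_1X_1 + K_2X_2.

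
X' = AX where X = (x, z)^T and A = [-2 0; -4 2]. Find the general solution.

x(t) = K_1e^(-2t), z(t) = K_1e^(-2t) - K_2e^(2t)

Coefficient matrix A = [[-2, 0], [-4, 2]].
Characteristic polynomial det(A - λI) = λ^2 - 4 = 0.
Eigenvalues λ = -2, 2.
For λ=-2: (A-λI) row 2 is [-4, 4], so an eigenvector is (1, 1).
For λ=2: (A-λI) row 1 is [-4, 0], so an eigenvector is (0, -1).
General solution: K_1e^(-2t)(1,1) + K_2e^(2t)(0,-1).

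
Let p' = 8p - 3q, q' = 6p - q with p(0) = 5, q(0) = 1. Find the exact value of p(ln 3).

2151

A = [[8,-3],[6,-1]]; eigenvalues λ = 2, 5.
Eigenvectors: (-1,-2) for λ=2, (1,1) for λ=5.
From the initial condition, c_1 = 4, c_2 = 9.
p(ln 3) = (4)(3^2)(-1) + (9)(3^5)(1) = 2151.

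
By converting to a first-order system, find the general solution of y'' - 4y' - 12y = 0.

Let x_1 = y, x_2 = y'. Then x_1' = x_2 and x_2' = 12x_1 + 4x_2.
A = [[0,1],[12,4]]; det(A-λI) = λ^2 - 4λ - 12.
Eigenvalues λ = 6, -2 with eigenvectors (1,6), (1,-2).

y(t) = c_1e^(6t) + c_2e^(-2t)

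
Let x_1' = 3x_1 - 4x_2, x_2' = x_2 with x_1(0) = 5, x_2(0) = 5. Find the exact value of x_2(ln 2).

A = [[3,-4],[0,1]]; eigenvalues λ = 3, 1.
Eigenvectors: (1,0) for λ=3, (2,1) for λ=1.
From the initial condition, c_1 = -5, c_2 = 5.
x_2(ln 2) = (-5)(2^3)(0) + (5)(2^1)(1) = 10.

10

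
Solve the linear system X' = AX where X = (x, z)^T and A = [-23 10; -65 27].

x(t) = C_1e^(2t)sin(5t) + C_1e^(2t)cos(5t) + C_2e^(2t)sin(5t) - C_2e^(2t)cos(5t), z(t) = 2C_1e^(2t)sin(5t) + 3C_1e^(2t)cos(5t) + 3C_2e^(2t)sin(5t) - 2C_2e^(2t)cos(5t)

Coefficient matrix A = [[-23, 10], [-65, 27]].
Characteristic polynomial det(A - λI) = λ^2 - 4λ + 29 = 0.
Eigenvalues λ = 2 ± 5i (complex conjugate pair).
For λ=2+5i: an eigenvector is (1,3) - i(1,2) = (1 - i, 3 - 2i).
A real fundamental pair from Re and Im of e^((2+5i)t)v: X_1 = e^(2t)(cos(5t)·(1,3) + sin(5t)·(1,2)), X_2 = e^(2t)(sin(5t)·(1,3) - cos(5t)·(1,2)).
General solution: C_1X_1 + C_2X_2.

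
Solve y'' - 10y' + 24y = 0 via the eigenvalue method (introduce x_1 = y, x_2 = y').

y(t) = c_1e^(4t) + c_2e^(6t)

Let x_1 = y, x_2 = y'. Then x_1' = x_2 and x_2' = -24x_1 + 10x_2.
A = [[0,1],[-24,10]]; det(A-λI) = λ^2 - 10λ + 24.
Eigenvalues λ = 4, 6 with eigenvectors (1,4), (1,6).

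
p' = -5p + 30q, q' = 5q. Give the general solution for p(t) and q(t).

Coefficient matrix A = [[-5, 30], [0, 5]].
Characteristic polynomial det(A - λI) = λ^2 - 25 = 0.
Eigenvalues λ = -5, 5.
For λ=-5: (A-λI) row 1 is [0, 30], so an eigenvector is (-1, 0).
For λ=5: (A-λI) row 1 is [-10, 30], so an eigenvector is (-3, -1).
General solution: C_1e^(-5t)(-1,0) + C_2e^(5t)(-3,-1).

p(t) = -C_1e^(-5t) - 3C_2e^(5t), q(t) = -C_2e^(5t)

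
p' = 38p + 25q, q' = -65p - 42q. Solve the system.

Coefficient matrix A = [[38, 25], [-65, -42]].
Characteristic polynomial det(A - λI) = λ^2 + 4λ + 29 = 0.
Eigenvalues λ = -2 ± 5i (complex conjugate pair).
For λ=-2+5i: an eigenvector is (-1,2) - i(2,-3) = (-1 - 2i, 2 + 3i).
A real fundamental pair from Re and Im of e^((-2+5i)t)v: X_1 = e^(-2t)(cos(5t)·(-1,2) + sin(5t)·(2,-3)), X_2 = e^(-2t)(sin(5t)·(-1,2) - cos(5t)·(2,-3)).
General solution: c_1X_1 + c_2X_2.

p(t) = 2c_1e^(-2t)sin(5t) - c_1e^(-2t)cos(5t) - c_2e^(-2t)sin(5t) - 2c_2e^(-2t)cos(5t), q(t) = -3c_1e^(-2t)sin(5t) + 2c_1e^(-2t)cos(5t) + 2c_2e^(-2t)sin(5t) + 3c_2e^(-2t)cos(5t)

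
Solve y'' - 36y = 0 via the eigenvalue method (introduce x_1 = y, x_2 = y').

y(t) = K_1e^(6t) + K_2e^(-6t)

Let x_1 = y, x_2 = y'. Then x_1' = x_2 and x_2' = 36x_1.
A = [[0,1],[36,0]]; det(A-λI) = λ^2 - 36.
Eigenvalues λ = 6, -6 with eigenvectors (1,6), (1,-6).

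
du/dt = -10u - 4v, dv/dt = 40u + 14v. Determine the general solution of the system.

Coefficient matrix A = [[-10, -4], [40, 14]].
Characteristic polynomial det(A - λI) = λ^2 - 4λ + 20 = 0.
Eigenvalues λ = 2 ± 4i (complex conjugate pair).
For λ=2+4i: an eigenvector is (1,-3) - i(0,1) = (1, -3 - i).
A real fundamental pair from Re and Im of e^((2+4i)t)v: X_1 = e^(2t)(cos(4t)·(1,-3) + sin(4t)·(0,1)), X_2 = e^(2t)(sin(4t)·(1,-3) - cos(4t)·(0,1)).
General solution: c_1X_1 + c_2X_2.

u(t) = c_1e^(2t)cos(4t) + c_2e^(2t)sin(4t), v(t) = c_1e^(2t)sin(4t) - 3c_1e^(2t)cos(4t) - 3c_2e^(2t)sin(4t) - c_2e^(2t)cos(4t)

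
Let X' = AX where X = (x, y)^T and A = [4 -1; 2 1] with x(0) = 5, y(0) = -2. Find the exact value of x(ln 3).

A = [[4,-1],[2,1]]; eigenvalues λ = 2, 3.
Eigenvectors: (1,2) for λ=2, (1,1) for λ=3.
From the initial condition, c_1 = -7, c_2 = 12.
x(ln 3) = (-7)(3^2)(1) + (12)(3^3)(1) = 261.

261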